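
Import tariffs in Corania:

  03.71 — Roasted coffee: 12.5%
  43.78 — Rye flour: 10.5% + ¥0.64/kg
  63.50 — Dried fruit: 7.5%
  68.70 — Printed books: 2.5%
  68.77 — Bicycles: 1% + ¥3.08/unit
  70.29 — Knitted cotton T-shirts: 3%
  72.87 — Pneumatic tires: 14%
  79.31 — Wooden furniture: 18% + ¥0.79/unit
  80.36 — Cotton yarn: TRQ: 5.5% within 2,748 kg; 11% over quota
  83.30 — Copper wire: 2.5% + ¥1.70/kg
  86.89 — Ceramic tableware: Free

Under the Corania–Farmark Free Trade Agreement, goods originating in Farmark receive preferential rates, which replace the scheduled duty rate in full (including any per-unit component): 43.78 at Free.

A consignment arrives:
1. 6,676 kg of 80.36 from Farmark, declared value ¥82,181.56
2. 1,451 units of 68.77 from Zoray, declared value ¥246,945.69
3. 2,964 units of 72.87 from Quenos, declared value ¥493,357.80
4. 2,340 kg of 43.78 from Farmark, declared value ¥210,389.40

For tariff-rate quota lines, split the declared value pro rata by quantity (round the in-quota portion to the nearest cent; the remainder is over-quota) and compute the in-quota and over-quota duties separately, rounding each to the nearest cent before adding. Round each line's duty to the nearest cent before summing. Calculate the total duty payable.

Line 1 (80.36, Farmark, 6,676 kg, ¥82,181.56):
Code 80.36 is under a tariff-rate quota (threshold 2,748 kg). In-quota: 2,748 kg at 5.5%; over-quota: 3,928 kg at 11%.
Pro-rata value split: in-quota = ¥82,181.56 × 2,748/6,676 = ¥33,827.88; over-quota = ¥82,181.56 − ¥33,827.88 = ¥48,353.68.
In-quota duty = ¥33,827.88 × 5.5% = ¥1,860.53. Over-quota duty = ¥48,353.68 × 11% = ¥5,318.90.
Line duty = ¥1,860.53 + ¥5,318.90 = ¥7,179.43.
Line 2 (68.77, Zoray, 1,451 units, ¥246,945.69):
Base rate for 68.77 is 1% + ¥3.08/unit.
Duty = ¥246,945.69 × 1% + 1,451 × ¥3.08 = ¥6,938.54.
Line 3 (72.87, Quenos, 2,964 units, ¥493,357.80):
Base rate for 72.87 is 14%.
Duty = ¥493,357.80 × 14% = ¥69,070.09.
Line 4 (43.78, Farmark, 2,340 kg, ¥210,389.40):
Base rate for 43.78 is 10.5% + ¥0.64/kg.
Origin Farmark qualifies under the Corania–Farmark agreement and 43.78 is covered: preferential rate Free applies instead.
Duty = ¥210,389.40 × 0% = ¥0.00.
Total = ¥7,179.43 + ¥6,938.54 + ¥69,070.09 + ¥0.00 = ¥83,188.06.

¥83,188.06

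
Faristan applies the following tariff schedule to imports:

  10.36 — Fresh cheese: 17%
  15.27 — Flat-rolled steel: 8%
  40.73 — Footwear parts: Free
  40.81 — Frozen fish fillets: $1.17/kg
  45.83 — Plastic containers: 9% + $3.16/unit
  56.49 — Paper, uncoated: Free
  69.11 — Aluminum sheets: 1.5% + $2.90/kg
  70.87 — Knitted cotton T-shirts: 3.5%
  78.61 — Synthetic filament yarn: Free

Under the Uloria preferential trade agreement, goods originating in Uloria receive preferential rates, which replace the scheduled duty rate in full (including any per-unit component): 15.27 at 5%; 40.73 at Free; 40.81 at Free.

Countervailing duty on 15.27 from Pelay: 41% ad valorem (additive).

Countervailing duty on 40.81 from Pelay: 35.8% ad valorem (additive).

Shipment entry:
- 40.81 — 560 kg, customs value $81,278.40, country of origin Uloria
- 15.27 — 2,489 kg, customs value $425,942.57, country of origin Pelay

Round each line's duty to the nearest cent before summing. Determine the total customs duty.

$208,711.86

Line 1 (40.81, Uloria, 560 kg, $81,278.40):
Base rate for 40.81 is $1.17/kg.
Origin Uloria qualifies under the Faristan–Uloria agreement and 40.81 is covered: preferential rate Free applies instead.
The additional-duty order on 40.81 targets Pelay, not Uloria; it does not apply.
Duty = $81,278.40 × 0% = $0.00.
Line 2 (15.27, Pelay, 2,489 kg, $425,942.57):
Base rate for 15.27 is 8%.
15.27 has an FTA preferential rate, but origin Pelay is not Uloria; base rate stands.
Additional duty on 15.27 from Pelay: +41%. Applied ad valorem rate: 8% + 41% = 49%.
Duty = $425,942.57 × 49% = $208,711.86.
Total = $0.00 + $208,711.86 = $208,711.86.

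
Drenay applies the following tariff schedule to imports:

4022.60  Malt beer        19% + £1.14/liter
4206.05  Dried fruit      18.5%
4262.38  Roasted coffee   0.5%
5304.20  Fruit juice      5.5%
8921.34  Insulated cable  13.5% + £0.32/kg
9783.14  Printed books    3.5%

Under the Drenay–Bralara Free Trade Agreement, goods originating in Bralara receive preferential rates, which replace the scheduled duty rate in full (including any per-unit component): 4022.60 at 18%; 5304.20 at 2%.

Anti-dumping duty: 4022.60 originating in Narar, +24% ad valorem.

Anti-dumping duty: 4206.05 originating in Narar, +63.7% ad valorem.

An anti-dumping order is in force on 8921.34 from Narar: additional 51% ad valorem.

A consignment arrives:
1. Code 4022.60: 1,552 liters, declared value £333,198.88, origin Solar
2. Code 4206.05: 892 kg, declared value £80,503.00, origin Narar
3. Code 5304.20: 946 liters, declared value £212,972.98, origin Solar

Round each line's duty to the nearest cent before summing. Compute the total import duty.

Line 1 (4022.60, Solar, 1,552 liters, £333,198.88):
Base rate for 4022.60 is 19% + £1.14/liter.
4022.60 has an FTA preferential rate, but origin Solar is not Bralara; base rate stands.
The additional-duty order on 4022.60 targets Narar, not Solar; it does not apply.
Duty = £333,198.88 × 19% + 1,552 × £1.14 = £65,077.07.
Line 2 (4206.05, Narar, 892 kg, £80,503.00):
Base rate for 4206.05 is 18.5%.
Additional duty on 4206.05 from Narar: +63.7%. Applied ad valorem rate: 18.5% + 63.7% = 82.2%.
Duty = £80,503.00 × 82.2% = £66,173.47.
Line 3 (5304.20, Solar, 946 liters, £212,972.98):
Base rate for 5304.20 is 5.5%.
5304.20 has an FTA preferential rate, but origin Solar is not Bralara; base rate stands.
Duty = £212,972.98 × 5.5% = £11,713.51.
Total = £65,077.07 + £66,173.47 + £11,713.51 = £142,964.05.

£142,964.05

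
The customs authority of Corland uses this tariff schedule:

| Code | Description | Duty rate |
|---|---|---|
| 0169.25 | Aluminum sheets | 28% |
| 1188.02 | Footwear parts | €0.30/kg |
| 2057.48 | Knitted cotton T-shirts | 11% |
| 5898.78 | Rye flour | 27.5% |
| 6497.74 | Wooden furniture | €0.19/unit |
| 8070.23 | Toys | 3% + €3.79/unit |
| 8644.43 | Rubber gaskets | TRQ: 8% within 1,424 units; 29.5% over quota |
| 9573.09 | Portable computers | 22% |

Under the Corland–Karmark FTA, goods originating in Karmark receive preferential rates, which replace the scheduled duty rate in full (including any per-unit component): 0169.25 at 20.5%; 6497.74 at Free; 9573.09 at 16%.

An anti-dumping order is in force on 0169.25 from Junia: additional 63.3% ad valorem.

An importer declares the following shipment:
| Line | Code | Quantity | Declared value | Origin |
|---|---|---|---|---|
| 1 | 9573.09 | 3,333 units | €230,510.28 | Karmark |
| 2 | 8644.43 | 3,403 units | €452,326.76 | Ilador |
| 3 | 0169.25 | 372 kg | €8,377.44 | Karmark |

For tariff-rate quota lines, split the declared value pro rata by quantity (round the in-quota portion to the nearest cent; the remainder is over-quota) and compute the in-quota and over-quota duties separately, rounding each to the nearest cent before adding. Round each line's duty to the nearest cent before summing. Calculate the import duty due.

Line 1 (9573.09, Karmark, 3,333 units, €230,510.28):
Base rate for 9573.09 is 22%.
Origin Karmark qualifies under the Corland–Karmark agreement and 9573.09 is covered: preferential rate 16% applies instead.
Duty = €230,510.28 × 16% = €36,881.64.
Line 2 (8644.43, Ilador, 3,403 units, €452,326.76):
Code 8644.43 is under a tariff-rate quota (threshold 1,424 units). In-quota: 1,424 units at 8%; over-quota: 1,979 units at 29.5%.
Pro-rata value split: in-quota = €452,326.76 × 1,424/3,403 = €189,278.08; over-quota = €452,326.76 − €189,278.08 = €263,048.68.
In-quota duty = €189,278.08 × 8% = €15,142.25. Over-quota duty = €263,048.68 × 29.5% = €77,599.36.
Line duty = €15,142.25 + €77,599.36 = €92,741.61.
Line 3 (0169.25, Karmark, 372 kg, €8,377.44):
Base rate for 0169.25 is 28%.
Origin Karmark qualifies under the Corland–Karmark agreement and 0169.25 is covered: preferential rate 20.5% applies instead.
The additional-duty order on 0169.25 targets Junia, not Karmark; it does not apply.
Duty = €8,377.44 × 20.5% = €1,717.38.
Total = €36,881.64 + €92,741.61 + €1,717.38 = €131,340.63.

€131,340.63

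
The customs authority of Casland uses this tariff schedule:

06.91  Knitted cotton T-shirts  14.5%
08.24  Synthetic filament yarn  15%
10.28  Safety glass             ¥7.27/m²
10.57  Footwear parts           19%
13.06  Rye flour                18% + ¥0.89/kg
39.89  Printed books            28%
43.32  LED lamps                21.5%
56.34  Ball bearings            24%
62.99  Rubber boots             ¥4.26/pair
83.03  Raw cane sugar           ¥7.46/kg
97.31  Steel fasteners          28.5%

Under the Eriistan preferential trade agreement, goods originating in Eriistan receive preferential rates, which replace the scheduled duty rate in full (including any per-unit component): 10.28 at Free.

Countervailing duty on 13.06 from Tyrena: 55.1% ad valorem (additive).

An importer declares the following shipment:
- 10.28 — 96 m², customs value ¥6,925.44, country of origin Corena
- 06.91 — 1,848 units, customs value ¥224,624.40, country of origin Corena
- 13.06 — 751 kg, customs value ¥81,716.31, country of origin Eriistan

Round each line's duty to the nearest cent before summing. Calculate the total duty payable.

¥48,645.79

Line 1 (10.28, Corena, 96 m², ¥6,925.44):
Base rate for 10.28 is ¥7.27/m².
10.28 has an FTA preferential rate, but origin Corena is not Eriistan; base rate stands.
Duty = 96 × ¥7.27 = ¥697.92.
Line 2 (06.91, Corena, 1,848 units, ¥224,624.40):
Base rate for 06.91 is 14.5%.
Duty = ¥224,624.40 × 14.5% = ¥32,570.54.
Line 3 (13.06, Eriistan, 751 kg, ¥81,716.31):
Base rate for 13.06 is 18% + ¥0.89/kg.
Origin Eriistan is the FTA partner but 13.06 is not on the preference list; base rate stands.
The additional-duty order on 13.06 targets Tyrena, not Eriistan; it does not apply.
Duty = ¥81,716.31 × 18% + 751 × ¥0.89 = ¥15,377.33.
Total = ¥697.92 + ¥32,570.54 + ¥15,377.33 = ¥48,645.79.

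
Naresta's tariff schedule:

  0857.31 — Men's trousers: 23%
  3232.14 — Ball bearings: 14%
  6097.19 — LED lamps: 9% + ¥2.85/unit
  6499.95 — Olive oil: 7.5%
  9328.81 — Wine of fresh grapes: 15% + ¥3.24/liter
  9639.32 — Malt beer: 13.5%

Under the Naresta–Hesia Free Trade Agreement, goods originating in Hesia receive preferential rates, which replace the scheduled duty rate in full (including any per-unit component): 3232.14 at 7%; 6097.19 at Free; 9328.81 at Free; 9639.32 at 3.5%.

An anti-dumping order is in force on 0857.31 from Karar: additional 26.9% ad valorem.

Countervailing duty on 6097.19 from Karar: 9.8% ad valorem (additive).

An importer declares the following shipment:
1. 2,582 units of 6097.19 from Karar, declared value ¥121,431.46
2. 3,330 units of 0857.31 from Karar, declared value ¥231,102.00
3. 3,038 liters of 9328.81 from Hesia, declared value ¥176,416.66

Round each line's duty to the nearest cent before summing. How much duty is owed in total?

¥145,507.71

Line 1 (6097.19, Karar, 2,582 units, ¥121,431.46):
Base rate for 6097.19 is 9% + ¥2.85/unit.
6097.19 has an FTA preferential rate, but origin Karar is not Hesia; base rate stands.
Additional duty on 6097.19 from Karar: +9.8%. Applied ad valorem rate: 9% + 9.8% = 18.8%.
Duty = ¥121,431.46 × 18.8% + 2,582 × ¥2.85 = ¥30,187.81.
Line 2 (0857.31, Karar, 3,330 units, ¥231,102.00):
Base rate for 0857.31 is 23%.
Additional duty on 0857.31 from Karar: +26.9%. Applied ad valorem rate: 23% + 26.9% = 49.9%.
Duty = ¥231,102.00 × 49.9% = ¥115,319.90.
Line 3 (9328.81, Hesia, 3,038 liters, ¥176,416.66):
Base rate for 9328.81 is 15% + ¥3.24/liter.
Origin Hesia qualifies under the Naresta–Hesia agreement and 9328.81 is covered: preferential rate Free applies instead.
Duty = ¥176,416.66 × 0% = ¥0.00.
Total = ¥30,187.81 + ¥115,319.90 + ¥0.00 = ¥145,507.71.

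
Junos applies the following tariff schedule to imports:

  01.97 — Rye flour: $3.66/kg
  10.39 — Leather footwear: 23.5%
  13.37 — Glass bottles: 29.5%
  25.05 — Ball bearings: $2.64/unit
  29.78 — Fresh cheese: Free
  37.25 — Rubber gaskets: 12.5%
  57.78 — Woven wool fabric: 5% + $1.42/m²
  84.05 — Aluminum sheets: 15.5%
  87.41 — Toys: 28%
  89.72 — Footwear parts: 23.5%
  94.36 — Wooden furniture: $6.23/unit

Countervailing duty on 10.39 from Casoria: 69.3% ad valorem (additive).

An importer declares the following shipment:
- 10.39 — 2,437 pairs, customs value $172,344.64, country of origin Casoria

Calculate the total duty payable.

$159,935.83

Line 1 (10.39, Casoria, 2,437 pairs, $172,344.64):
Base rate for 10.39 is 23.5%.
Additional duty on 10.39 from Casoria: +69.3%. Applied ad valorem rate: 23.5% + 69.3% = 92.8%.
Duty = $172,344.64 × 92.8% = $159,935.83.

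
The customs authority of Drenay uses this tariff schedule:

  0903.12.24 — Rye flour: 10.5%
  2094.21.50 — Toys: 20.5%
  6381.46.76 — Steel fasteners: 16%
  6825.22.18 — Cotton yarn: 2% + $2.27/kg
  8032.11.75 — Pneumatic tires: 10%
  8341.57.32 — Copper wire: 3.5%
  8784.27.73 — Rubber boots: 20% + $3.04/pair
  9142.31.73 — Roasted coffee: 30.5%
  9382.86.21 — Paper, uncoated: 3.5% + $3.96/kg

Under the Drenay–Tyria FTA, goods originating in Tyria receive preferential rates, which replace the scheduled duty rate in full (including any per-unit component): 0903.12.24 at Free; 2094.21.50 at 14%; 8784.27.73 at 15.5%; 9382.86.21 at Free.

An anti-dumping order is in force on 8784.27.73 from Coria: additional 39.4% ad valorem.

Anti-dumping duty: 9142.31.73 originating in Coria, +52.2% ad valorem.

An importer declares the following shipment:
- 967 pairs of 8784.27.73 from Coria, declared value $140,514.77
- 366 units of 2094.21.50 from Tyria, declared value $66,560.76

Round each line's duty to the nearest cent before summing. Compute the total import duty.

$95,723.96

Line 1 (8784.27.73, Coria, 967 pairs, $140,514.77):
Base rate for 8784.27.73 is 20% + $3.04/pair.
8784.27.73 has an FTA preferential rate, but origin Coria is not Tyria; base rate stands.
Additional duty on 8784.27.73 from Coria: +39.4%. Applied ad valorem rate: 20% + 39.4% = 59.4%.
Duty = $140,514.77 × 59.4% + 967 × $3.04 = $86,405.45.
Line 2 (2094.21.50, Tyria, 366 units, $66,560.76):
Base rate for 2094.21.50 is 20.5%.
Origin Tyria qualifies under the Drenay–Tyria agreement and 2094.21.50 is covered: preferential rate 14% applies instead.
Duty = $66,560.76 × 14% = $9,318.51.
Total = $86,405.45 + $9,318.51 = $95,723.96.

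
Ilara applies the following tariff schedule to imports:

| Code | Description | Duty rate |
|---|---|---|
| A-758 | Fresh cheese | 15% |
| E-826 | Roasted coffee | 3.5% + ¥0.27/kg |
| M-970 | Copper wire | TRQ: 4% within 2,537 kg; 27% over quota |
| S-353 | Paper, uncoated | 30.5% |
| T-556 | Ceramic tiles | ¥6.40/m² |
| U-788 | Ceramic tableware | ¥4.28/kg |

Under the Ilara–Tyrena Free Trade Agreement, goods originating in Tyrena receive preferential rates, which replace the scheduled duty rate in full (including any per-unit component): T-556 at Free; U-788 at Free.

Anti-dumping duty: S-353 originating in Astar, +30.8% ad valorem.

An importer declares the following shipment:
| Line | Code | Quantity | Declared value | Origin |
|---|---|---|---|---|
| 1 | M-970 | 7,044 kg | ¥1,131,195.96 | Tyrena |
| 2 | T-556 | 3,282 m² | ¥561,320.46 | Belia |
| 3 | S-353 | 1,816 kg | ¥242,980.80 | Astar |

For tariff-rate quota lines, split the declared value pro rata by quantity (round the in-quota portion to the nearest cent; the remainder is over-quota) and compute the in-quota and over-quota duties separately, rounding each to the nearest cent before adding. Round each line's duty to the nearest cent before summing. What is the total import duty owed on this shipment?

Line 1 (M-970, Tyrena, 7,044 kg, ¥1,131,195.96):
Code M-970 is under a tariff-rate quota (threshold 2,537 kg). In-quota: 2,537 kg at 4%; over-quota: 4,507 kg at 27%.
Pro-rata value split: in-quota = ¥1,131,195.96 × 2,537/7,044 = ¥407,416.83; over-quota = ¥1,131,195.96 − ¥407,416.83 = ¥723,779.13.
In-quota duty = ¥407,416.83 × 4% = ¥16,296.67. Over-quota duty = ¥723,779.13 × 27% = ¥195,420.37.
Line duty = ¥16,296.67 + ¥195,420.37 = ¥211,717.04.
Line 2 (T-556, Belia, 3,282 m², ¥561,320.46):
Base rate for T-556 is ¥6.40/m².
T-556 has an FTA preferential rate, but origin Belia is not Tyrena; base rate stands.
Duty = 3,282 × ¥6.40 = ¥21,004.80.
Line 3 (S-353, Astar, 1,816 kg, ¥242,980.80):
Base rate for S-353 is 30.5%.
Additional duty on S-353 from Astar: +30.8%. Applied ad valorem rate: 30.5% + 30.8% = 61.3%.
Duty = ¥242,980.80 × 61.3% = ¥148,947.23.
Total = ¥211,717.04 + ¥21,004.80 + ¥148,947.23 = ¥381,669.07.

¥381,669.07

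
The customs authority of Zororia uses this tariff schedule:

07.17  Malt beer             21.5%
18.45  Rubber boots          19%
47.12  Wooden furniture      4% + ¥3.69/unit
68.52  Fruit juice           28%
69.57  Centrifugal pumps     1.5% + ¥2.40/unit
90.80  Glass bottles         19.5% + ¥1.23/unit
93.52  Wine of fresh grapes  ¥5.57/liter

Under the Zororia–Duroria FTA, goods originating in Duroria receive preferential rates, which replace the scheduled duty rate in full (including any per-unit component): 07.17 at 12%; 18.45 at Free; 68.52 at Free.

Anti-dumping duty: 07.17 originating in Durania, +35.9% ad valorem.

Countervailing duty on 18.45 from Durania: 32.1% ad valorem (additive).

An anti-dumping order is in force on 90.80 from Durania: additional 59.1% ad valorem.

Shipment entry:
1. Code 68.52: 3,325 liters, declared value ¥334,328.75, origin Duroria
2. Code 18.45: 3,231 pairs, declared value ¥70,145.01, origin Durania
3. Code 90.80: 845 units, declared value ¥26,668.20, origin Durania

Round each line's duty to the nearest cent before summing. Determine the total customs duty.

Line 1 (68.52, Duroria, 3,325 liters, ¥334,328.75):
Base rate for 68.52 is 28%.
Origin Duroria qualifies under the Zororia–Duroria agreement and 68.52 is covered: preferential rate Free applies instead.
Duty = ¥334,328.75 × 0% = ¥0.00.
Line 2 (18.45, Durania, 3,231 pairs, ¥70,145.01):
Base rate for 18.45 is 19%.
18.45 has an FTA preferential rate, but origin Durania is not Duroria; base rate stands.
Additional duty on 18.45 from Durania: +32.1%. Applied ad valorem rate: 19% + 32.1% = 51.1%.
Duty = ¥70,145.01 × 51.1% = ¥35,844.10.
Line 3 (90.80, Durania, 845 units, ¥26,668.20):
Base rate for 90.80 is 19.5% + ¥1.23/unit.
Additional duty on 90.80 from Durania: +59.1%. Applied ad valorem rate: 19.5% + 59.1% = 78.6%.
Duty = ¥26,668.20 × 78.6% + 845 × ¥1.23 = ¥22,000.56.
Total = ¥0.00 + ¥35,844.10 + ¥22,000.56 = ¥57,844.66.

¥57,844.66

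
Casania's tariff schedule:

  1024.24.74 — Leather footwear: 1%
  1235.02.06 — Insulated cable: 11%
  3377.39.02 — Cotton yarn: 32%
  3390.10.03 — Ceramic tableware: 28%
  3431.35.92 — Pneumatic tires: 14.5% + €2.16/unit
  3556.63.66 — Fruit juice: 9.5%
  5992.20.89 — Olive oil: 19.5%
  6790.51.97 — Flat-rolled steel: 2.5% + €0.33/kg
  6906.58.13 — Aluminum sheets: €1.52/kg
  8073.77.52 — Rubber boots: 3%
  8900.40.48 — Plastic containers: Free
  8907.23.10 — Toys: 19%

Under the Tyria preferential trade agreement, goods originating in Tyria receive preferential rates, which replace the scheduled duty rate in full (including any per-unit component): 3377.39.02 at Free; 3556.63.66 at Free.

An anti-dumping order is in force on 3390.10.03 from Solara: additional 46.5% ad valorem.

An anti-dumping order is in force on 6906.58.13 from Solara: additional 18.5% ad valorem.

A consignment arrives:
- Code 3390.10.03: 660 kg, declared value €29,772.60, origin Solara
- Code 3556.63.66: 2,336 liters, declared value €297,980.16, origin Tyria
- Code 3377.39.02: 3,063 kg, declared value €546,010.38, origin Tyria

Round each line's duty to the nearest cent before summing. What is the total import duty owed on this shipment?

Line 1 (3390.10.03, Solara, 660 kg, €29,772.60):
Base rate for 3390.10.03 is 28%.
Additional duty on 3390.10.03 from Solara: +46.5%. Applied ad valorem rate: 28% + 46.5% = 74.5%.
Duty = €29,772.60 × 74.5% = €22,180.59.
Line 2 (3556.63.66, Tyria, 2,336 liters, €297,980.16):
Base rate for 3556.63.66 is 9.5%.
Origin Tyria qualifies under the Casania–Tyria agreement and 3556.63.66 is covered: preferential rate Free applies instead.
Duty = €297,980.16 × 0% = €0.00.
Line 3 (3377.39.02, Tyria, 3,063 kg, €546,010.38):
Base rate for 3377.39.02 is 32%.
Origin Tyria qualifies under the Casania–Tyria agreement and 3377.39.02 is covered: preferential rate Free applies instead.
Duty = €546,010.38 × 0% = €0.00.
Total = €22,180.59 + €0.00 + €0.00 = €22,180.59.

€22,180.59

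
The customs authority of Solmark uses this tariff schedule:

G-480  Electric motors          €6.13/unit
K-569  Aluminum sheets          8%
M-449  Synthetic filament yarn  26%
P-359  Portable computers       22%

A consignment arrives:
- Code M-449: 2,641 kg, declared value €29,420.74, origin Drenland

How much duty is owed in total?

Line 1 (M-449, Drenland, 2,641 kg, €29,420.74):
Base rate for M-449 is 26%.
Duty = €29,420.74 × 26% = €7,649.39.

€7,649.39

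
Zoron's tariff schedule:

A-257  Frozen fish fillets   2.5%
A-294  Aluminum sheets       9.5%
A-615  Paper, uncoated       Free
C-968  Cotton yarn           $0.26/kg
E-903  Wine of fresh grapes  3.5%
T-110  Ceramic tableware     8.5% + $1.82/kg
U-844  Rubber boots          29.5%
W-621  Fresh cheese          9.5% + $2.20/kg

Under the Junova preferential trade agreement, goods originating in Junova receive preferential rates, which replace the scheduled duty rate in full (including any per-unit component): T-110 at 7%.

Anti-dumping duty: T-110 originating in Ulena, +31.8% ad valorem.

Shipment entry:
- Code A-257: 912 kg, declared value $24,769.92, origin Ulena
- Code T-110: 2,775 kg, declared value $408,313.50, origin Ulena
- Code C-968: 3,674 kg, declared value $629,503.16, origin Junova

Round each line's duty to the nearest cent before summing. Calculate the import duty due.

Line 1 (A-257, Ulena, 912 kg, $24,769.92):
Base rate for A-257 is 2.5%.
Duty = $24,769.92 × 2.5% = $619.25.
Line 2 (T-110, Ulena, 2,775 kg, $408,313.50):
Base rate for T-110 is 8.5% + $1.82/kg.
T-110 has an FTA preferential rate, but origin Ulena is not Junova; base rate stands.
Additional duty on T-110 from Ulena: +31.8%. Applied ad valorem rate: 8.5% + 31.8% = 40.3%.
Duty = $408,313.50 × 40.3% + 2,775 × $1.82 = $169,600.84.
Line 3 (C-968, Junova, 3,674 kg, $629,503.16):
Base rate for C-968 is $0.26/kg.
Origin Junova is the FTA partner but C-968 is not on the preference list; base rate stands.
Duty = 3,674 × $0.26 = $955.24.
Total = $619.25 + $169,600.84 + $955.24 = $171,175.33.

$171,175.33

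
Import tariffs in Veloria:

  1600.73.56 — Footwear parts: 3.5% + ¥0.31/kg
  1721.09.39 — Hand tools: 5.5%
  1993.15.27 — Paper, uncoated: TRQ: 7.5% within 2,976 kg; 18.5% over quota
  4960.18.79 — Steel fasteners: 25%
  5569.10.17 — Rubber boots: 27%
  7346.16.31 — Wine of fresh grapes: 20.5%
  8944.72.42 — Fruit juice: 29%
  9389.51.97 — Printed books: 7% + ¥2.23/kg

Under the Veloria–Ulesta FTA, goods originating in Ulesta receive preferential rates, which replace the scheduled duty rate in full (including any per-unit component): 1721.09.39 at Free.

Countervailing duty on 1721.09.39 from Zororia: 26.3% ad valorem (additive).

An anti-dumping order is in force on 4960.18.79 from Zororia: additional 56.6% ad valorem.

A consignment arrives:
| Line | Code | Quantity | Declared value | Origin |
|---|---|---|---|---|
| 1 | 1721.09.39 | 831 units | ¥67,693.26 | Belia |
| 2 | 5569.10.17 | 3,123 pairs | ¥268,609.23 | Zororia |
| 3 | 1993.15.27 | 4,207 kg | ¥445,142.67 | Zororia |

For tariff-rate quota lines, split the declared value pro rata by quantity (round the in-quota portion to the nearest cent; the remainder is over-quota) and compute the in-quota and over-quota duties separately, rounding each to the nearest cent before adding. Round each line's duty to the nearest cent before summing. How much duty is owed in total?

¥123,961.05

Line 1 (1721.09.39, Belia, 831 units, ¥67,693.26):
Base rate for 1721.09.39 is 5.5%.
1721.09.39 has an FTA preferential rate, but origin Belia is not Ulesta; base rate stands.
The additional-duty order on 1721.09.39 targets Zororia, not Belia; it does not apply.
Duty = ¥67,693.26 × 5.5% = ¥3,723.13.
Line 2 (5569.10.17, Zororia, 3,123 pairs, ¥268,609.23):
Base rate for 5569.10.17 is 27%.
Duty = ¥268,609.23 × 27% = ¥72,524.49.
Line 3 (1993.15.27, Zororia, 4,207 kg, ¥445,142.67):
Code 1993.15.27 is under a tariff-rate quota (threshold 2,976 kg). In-quota: 2,976 kg at 7.5%; over-quota: 1,231 kg at 18.5%.
Pro-rata value split: in-quota = ¥445,142.67 × 2,976/4,207 = ¥314,890.56; over-quota = ¥445,142.67 − ¥314,890.56 = ¥130,252.11.
In-quota duty = ¥314,890.56 × 7.5% = ¥23,616.79. Over-quota duty = ¥130,252.11 × 18.5% = ¥24,096.64.
Line duty = ¥23,616.79 + ¥24,096.64 = ¥47,713.43.
Total = ¥3,723.13 + ¥72,524.49 + ¥47,713.43 = ¥123,961.05.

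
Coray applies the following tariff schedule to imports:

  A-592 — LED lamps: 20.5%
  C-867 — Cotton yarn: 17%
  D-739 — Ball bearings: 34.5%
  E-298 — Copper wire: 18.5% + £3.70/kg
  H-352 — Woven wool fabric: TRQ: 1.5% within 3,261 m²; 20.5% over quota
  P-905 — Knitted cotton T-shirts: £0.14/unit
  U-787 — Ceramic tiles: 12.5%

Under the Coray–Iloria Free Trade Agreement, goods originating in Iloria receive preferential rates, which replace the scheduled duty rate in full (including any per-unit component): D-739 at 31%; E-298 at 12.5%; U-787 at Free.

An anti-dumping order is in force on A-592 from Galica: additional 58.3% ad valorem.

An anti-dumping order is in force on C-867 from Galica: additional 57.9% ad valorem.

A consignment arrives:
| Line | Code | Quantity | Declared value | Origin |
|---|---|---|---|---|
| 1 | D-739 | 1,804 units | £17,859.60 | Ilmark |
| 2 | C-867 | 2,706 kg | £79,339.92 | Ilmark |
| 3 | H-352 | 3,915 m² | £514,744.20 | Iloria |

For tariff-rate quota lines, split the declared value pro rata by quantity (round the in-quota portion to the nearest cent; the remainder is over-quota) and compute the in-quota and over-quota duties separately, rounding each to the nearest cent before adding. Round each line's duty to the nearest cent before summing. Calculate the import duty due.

£43,708.21

Line 1 (D-739, Ilmark, 1,804 units, £17,859.60):
Base rate for D-739 is 34.5%.
D-739 has an FTA preferential rate, but origin Ilmark is not Iloria; base rate stands.
Duty = £17,859.60 × 34.5% = £6,161.56.
Line 2 (C-867, Ilmark, 2,706 kg, £79,339.92):
Base rate for C-867 is 17%.
The additional-duty order on C-867 targets Galica, not Ilmark; it does not apply.
Duty = £79,339.92 × 17% = £13,487.79.
Line 3 (H-352, Iloria, 3,915 m², £514,744.20):
Code H-352 is under a tariff-rate quota (threshold 3,261 m²). In-quota: 3,261 m² at 1.5%; over-quota: 654 m² at 20.5%.
Pro-rata value split: in-quota = £514,744.20 × 3,261/3,915 = £428,756.28; over-quota = £514,744.20 − £428,756.28 = £85,987.92.
In-quota duty = £428,756.28 × 1.5% = £6,431.34. Over-quota duty = £85,987.92 × 20.5% = £17,627.52.
Line duty = £6,431.34 + £17,627.52 = £24,058.86.
Total = £6,161.56 + £13,487.79 + £24,058.86 = £43,708.21.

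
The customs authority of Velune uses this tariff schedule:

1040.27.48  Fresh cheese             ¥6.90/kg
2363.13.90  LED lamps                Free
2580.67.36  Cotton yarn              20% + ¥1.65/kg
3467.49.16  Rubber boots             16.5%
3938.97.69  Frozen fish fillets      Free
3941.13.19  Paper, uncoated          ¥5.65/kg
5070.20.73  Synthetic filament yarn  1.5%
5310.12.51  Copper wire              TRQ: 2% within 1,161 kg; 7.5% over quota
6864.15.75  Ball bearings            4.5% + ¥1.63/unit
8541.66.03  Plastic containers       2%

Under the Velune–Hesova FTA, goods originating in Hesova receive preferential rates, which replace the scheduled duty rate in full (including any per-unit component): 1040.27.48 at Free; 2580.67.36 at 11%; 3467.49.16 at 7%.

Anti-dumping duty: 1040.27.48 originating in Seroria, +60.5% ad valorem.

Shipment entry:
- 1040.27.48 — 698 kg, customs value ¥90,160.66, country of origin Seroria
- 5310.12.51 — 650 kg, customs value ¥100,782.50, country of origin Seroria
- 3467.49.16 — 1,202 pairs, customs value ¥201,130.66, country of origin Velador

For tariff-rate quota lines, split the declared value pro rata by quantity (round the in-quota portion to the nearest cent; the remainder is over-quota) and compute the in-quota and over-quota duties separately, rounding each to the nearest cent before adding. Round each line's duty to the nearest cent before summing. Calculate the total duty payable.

Line 1 (1040.27.48, Seroria, 698 kg, ¥90,160.66):
Base rate for 1040.27.48 is ¥6.90/kg.
1040.27.48 has an FTA preferential rate, but origin Seroria is not Hesova; base rate stands.
Additional duty on 1040.27.48 from Seroria: +60.5% ad valorem. Applied ad valorem rate = 60.5%.
Duty = ¥90,160.66 × 60.5% + 698 × ¥6.90 = ¥59,363.40.
Line 2 (5310.12.51, Seroria, 650 kg, ¥100,782.50):
Code 5310.12.51 is under a tariff-rate quota (threshold 1,161 kg). Quantity 650 kg is within the quota, so the in-quota rate 2% applies to the full value.
Duty = ¥100,782.50 × 2% = ¥2,015.65.
Line 3 (3467.49.16, Velador, 1,202 pairs, ¥201,130.66):
Base rate for 3467.49.16 is 16.5%.
3467.49.16 has an FTA preferential rate, but origin Velador is not Hesova; base rate stands.
Duty = ¥201,130.66 × 16.5% = ¥33,186.56.
Total = ¥59,363.40 + ¥2,015.65 + ¥33,186.56 = ¥94,565.61.

¥94,565.61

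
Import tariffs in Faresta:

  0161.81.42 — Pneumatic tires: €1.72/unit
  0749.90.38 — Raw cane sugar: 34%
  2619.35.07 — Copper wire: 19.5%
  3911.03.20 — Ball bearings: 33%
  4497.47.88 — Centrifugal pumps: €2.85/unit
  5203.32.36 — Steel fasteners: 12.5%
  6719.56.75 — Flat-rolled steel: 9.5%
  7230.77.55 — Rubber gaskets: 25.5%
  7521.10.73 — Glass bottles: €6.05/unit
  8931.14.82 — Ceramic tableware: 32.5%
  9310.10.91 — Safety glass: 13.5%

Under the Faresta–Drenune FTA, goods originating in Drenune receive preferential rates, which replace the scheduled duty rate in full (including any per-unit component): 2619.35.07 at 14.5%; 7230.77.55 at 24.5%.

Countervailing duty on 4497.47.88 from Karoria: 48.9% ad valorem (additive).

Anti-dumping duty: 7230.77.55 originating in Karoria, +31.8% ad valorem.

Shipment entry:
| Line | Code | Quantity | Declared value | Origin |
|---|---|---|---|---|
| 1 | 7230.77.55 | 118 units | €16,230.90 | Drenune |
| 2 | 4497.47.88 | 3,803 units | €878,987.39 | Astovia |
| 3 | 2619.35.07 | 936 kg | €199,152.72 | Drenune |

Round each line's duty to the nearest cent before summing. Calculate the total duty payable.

Line 1 (7230.77.55, Drenune, 118 units, €16,230.90):
Base rate for 7230.77.55 is 25.5%.
Origin Drenune qualifies under the Faresta–Drenune agreement and 7230.77.55 is covered: preferential rate 24.5% applies instead.
The additional-duty order on 7230.77.55 targets Karoria, not Drenune; it does not apply.
Duty = €16,230.90 × 24.5% = €3,976.57.
Line 2 (4497.47.88, Astovia, 3,803 units, €878,987.39):
Base rate for 4497.47.88 is €2.85/unit.
The additional-duty order on 4497.47.88 targets Karoria, not Astovia; it does not apply.
Duty = 3,803 × €2.85 = €10,838.55.
Line 3 (2619.35.07, Drenune, 936 kg, €199,152.72):
Base rate for 2619.35.07 is 19.5%.
Origin Drenune qualifies under the Faresta–Drenune agreement and 2619.35.07 is covered: preferential rate 14.5% applies instead.
Duty = €199,152.72 × 14.5% = €28,877.14.
Total = €3,976.57 + €10,838.55 + €28,877.14 = €43,692.26.

€43,692.26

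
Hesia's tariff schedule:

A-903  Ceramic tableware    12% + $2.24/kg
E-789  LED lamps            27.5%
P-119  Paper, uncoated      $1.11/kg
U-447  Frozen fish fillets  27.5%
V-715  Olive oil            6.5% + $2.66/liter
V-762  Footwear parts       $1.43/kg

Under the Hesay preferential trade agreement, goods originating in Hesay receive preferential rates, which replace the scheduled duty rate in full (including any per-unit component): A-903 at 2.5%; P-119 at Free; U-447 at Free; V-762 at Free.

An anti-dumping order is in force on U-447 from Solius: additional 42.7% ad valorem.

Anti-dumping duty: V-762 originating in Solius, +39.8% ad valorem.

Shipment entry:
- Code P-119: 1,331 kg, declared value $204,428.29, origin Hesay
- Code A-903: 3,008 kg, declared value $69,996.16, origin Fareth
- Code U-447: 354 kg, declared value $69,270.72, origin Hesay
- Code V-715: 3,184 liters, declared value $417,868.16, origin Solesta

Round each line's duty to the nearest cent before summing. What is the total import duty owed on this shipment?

Line 1 (P-119, Hesay, 1,331 kg, $204,428.29):
Base rate for P-119 is $1.11/kg.
Origin Hesay qualifies under the Hesia–Hesay agreement and P-119 is covered: preferential rate Free applies instead.
Duty = $204,428.29 × 0% = $0.00.
Line 2 (A-903, Fareth, 3,008 kg, $69,996.16):
Base rate for A-903 is 12% + $2.24/kg.
A-903 has an FTA preferential rate, but origin Fareth is not Hesay; base rate stands.
Duty = $69,996.16 × 12% + 3,008 × $2.24 = $15,137.46.
Line 3 (U-447, Hesay, 354 kg, $69,270.72):
Base rate for U-447 is 27.5%.
Origin Hesay qualifies under the Hesia–Hesay agreement and U-447 is covered: preferential rate Free applies instead.
The additional-duty order on U-447 targets Solius, not Hesay; it does not apply.
Duty = $69,270.72 × 0% = $0.00.
Line 4 (V-715, Solesta, 3,184 liters, $417,868.16):
Base rate for V-715 is 6.5% + $2.66/liter.
Duty = $417,868.16 × 6.5% + 3,184 × $2.66 = $35,630.87.
Total = $0.00 + $15,137.46 + $0.00 + $35,630.87 = $50,768.33.

$50,768.33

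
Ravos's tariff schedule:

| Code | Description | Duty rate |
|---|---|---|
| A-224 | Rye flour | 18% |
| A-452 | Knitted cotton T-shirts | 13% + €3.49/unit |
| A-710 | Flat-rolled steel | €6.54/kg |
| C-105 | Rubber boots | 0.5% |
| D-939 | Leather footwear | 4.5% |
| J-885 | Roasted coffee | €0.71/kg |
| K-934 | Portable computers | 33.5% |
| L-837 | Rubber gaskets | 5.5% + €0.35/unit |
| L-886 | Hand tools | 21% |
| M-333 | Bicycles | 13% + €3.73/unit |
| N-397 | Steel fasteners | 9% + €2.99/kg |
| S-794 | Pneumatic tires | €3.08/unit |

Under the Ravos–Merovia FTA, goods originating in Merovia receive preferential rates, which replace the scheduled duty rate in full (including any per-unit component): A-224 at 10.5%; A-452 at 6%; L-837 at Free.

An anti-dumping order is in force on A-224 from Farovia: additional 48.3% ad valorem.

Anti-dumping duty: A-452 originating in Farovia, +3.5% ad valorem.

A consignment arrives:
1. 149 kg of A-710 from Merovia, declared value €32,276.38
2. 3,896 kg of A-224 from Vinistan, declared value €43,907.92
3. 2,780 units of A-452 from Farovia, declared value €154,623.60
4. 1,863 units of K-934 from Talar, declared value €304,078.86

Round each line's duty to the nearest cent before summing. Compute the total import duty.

€145,959.40

Line 1 (A-710, Merovia, 149 kg, €32,276.38):
Base rate for A-710 is €6.54/kg.
Origin Merovia is the FTA partner but A-710 is not on the preference list; base rate stands.
Duty = 149 × €6.54 = €974.46.
Line 2 (A-224, Vinistan, 3,896 kg, €43,907.92):
Base rate for A-224 is 18%.
A-224 has an FTA preferential rate, but origin Vinistan is not Merovia; base rate stands.
The additional-duty order on A-224 targets Farovia, not Vinistan; it does not apply.
Duty = €43,907.92 × 18% = €7,903.43.
Line 3 (A-452, Farovia, 2,780 units, €154,623.60):
Base rate for A-452 is 13% + €3.49/unit.
A-452 has an FTA preferential rate, but origin Farovia is not Merovia; base rate stands.
Additional duty on A-452 from Farovia: +3.5%. Applied ad valorem rate: 13% + 3.5% = 16.5%.
Duty = €154,623.60 × 16.5% + 2,780 × €3.49 = €35,215.09.
Line 4 (K-934, Talar, 1,863 units, €304,078.86):
Base rate for K-934 is 33.5%.
Duty = €304,078.86 × 33.5% = €101,866.42.
Total = €974.46 + €7,903.43 + €35,215.09 + €101,866.42 = €145,959.40.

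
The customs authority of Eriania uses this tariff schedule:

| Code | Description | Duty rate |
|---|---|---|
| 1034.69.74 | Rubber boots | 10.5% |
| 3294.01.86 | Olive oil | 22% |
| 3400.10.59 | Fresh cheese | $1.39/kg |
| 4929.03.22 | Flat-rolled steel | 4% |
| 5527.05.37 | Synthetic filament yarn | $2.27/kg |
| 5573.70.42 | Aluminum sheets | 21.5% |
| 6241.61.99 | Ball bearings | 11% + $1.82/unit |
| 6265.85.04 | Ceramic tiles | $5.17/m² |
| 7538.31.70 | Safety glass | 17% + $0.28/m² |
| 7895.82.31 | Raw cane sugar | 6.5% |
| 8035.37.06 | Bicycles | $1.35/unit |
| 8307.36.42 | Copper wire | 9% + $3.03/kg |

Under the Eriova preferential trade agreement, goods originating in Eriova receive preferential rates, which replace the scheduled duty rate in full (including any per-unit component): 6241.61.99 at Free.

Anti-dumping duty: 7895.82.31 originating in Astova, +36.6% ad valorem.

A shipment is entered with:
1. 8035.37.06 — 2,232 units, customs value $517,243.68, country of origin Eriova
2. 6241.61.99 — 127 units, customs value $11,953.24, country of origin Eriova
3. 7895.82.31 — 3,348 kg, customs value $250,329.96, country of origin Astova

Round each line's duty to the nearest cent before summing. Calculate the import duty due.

Line 1 (8035.37.06, Eriova, 2,232 units, $517,243.68):
Base rate for 8035.37.06 is $1.35/unit.
Origin Eriova is the FTA partner but 8035.37.06 is not on the preference list; base rate stands.
Duty = 2,232 × $1.35 = $3,013.20.
Line 2 (6241.61.99, Eriova, 127 units, $11,953.24):
Base rate for 6241.61.99 is 11% + $1.82/unit.
Origin Eriova qualifies under the Eriania–Eriova agreement and 6241.61.99 is covered: preferential rate Free applies instead.
Duty = $11,953.24 × 0% = $0.00.
Line 3 (7895.82.31, Astova, 3,348 kg, $250,329.96):
Base rate for 7895.82.31 is 6.5%.
Additional duty on 7895.82.31 from Astova: +36.6%. Applied ad valorem rate: 6.5% + 36.6% = 43.1%.
Duty = $250,329.96 × 43.1% = $107,892.21.
Total = $3,013.20 + $0.00 + $107,892.21 = $110,905.41.

$110,905.41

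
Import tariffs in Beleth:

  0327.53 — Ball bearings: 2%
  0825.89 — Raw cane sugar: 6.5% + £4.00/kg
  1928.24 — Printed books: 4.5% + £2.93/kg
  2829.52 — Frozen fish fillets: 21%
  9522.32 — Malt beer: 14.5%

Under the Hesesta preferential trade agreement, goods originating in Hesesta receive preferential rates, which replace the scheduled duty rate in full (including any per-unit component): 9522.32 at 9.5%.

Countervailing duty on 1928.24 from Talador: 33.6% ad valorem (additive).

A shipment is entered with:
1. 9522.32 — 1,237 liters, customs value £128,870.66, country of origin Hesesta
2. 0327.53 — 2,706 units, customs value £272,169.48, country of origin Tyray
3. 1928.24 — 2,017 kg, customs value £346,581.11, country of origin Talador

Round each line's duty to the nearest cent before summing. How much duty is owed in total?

£155,643.31

Line 1 (9522.32, Hesesta, 1,237 liters, £128,870.66):
Base rate for 9522.32 is 14.5%.
Origin Hesesta qualifies under the Beleth–Hesesta agreement and 9522.32 is covered: preferential rate 9.5% applies instead.
Duty = £128,870.66 × 9.5% = £12,242.71.
Line 2 (0327.53, Tyray, 2,706 units, £272,169.48):
Base rate for 0327.53 is 2%.
Duty = £272,169.48 × 2% = £5,443.39.
Line 3 (1928.24, Talador, 2,017 kg, £346,581.11):
Base rate for 1928.24 is 4.5% + £2.93/kg.
Additional duty on 1928.24 from Talador: +33.6%. Applied ad valorem rate: 4.5% + 33.6% = 38.1%.
Duty = £346,581.11 × 38.1% + 2,017 × £2.93 = £137,957.21.
Total = £12,242.71 + £5,443.39 + £137,957.21 = £155,643.31.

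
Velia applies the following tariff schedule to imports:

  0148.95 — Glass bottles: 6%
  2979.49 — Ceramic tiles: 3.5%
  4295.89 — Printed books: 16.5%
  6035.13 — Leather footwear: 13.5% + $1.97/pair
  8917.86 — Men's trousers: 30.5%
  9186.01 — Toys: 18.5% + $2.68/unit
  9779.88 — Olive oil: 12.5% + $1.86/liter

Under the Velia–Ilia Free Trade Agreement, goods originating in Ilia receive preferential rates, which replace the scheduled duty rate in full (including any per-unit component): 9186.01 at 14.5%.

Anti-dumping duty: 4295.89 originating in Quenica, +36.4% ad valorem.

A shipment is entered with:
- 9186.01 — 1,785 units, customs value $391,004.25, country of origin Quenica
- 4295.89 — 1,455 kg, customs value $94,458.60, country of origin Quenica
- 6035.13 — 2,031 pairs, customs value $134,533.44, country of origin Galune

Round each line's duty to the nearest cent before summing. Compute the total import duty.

Line 1 (9186.01, Quenica, 1,785 units, $391,004.25):
Base rate for 9186.01 is 18.5% + $2.68/unit.
9186.01 has an FTA preferential rate, but origin Quenica is not Ilia; base rate stands.
Duty = $391,004.25 × 18.5% + 1,785 × $2.68 = $77,119.59.
Line 2 (4295.89, Quenica, 1,455 kg, $94,458.60):
Base rate for 4295.89 is 16.5%.
Additional duty on 4295.89 from Quenica: +36.4%. Applied ad valorem rate: 16.5% + 36.4% = 52.9%.
Duty = $94,458.60 × 52.9% = $49,968.60.
Line 3 (6035.13, Galune, 2,031 pairs, $134,533.44):
Base rate for 6035.13 is 13.5% + $1.97/pair.
Duty = $134,533.44 × 13.5% + 2,031 × $1.97 = $22,163.08.
Total = $77,119.59 + $49,968.60 + $22,163.08 = $149,251.27.

$149,251.27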